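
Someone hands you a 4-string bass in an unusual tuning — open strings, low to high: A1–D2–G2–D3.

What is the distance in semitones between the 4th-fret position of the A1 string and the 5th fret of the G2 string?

A1 at fret 4 → Db2 (MIDI 37); G2 at fret 5 → C3 (MIDI 48).
37 − 48 = -11, so the two pitches are 11 semitones apart, with C3 the higher.

11 semitones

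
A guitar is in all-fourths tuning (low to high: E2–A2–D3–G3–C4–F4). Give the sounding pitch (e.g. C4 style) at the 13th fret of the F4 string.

Each fret is one semitone, so F4 + 13 = F#5.
(Equivalently spelled Gb5.)

F#5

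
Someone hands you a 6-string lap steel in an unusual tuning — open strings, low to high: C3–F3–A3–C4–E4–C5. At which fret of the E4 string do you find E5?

E5 is 12 semitones above the open E4 (E–F–Gb–G–…–D–Eb–E), so it sits at fret 12.

12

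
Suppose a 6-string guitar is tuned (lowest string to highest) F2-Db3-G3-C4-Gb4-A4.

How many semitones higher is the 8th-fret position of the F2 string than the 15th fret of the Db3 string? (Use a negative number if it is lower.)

F2 at fret 8 → Db3 (MIDI 49); Db3 at fret 15 → E4 (MIDI 64).
49 − 64 = -15, so the two pitches are 15 semitones apart.

-15 semitones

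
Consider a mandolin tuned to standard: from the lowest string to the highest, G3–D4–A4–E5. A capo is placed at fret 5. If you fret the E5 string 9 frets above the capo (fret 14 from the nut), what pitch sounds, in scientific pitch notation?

F#6

The capo raises the open E5 by 5 semitones to A5; fretting 9 more gives E5 + 5 + 9 = E5 + 14 semitones = F#6.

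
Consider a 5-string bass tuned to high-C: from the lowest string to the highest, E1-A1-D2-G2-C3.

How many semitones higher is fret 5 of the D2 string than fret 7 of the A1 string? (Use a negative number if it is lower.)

3 semitones

D2 at fret 5 → G2 (MIDI 43); A1 at fret 7 → E2 (MIDI 40).
43 − 40 = 3, so the two pitches are 3 semitones apart.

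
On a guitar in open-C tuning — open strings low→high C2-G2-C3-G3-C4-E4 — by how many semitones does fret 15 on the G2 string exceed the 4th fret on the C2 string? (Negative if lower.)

G2 at fret 15 → A#3 (MIDI 58); C2 at fret 4 → E2 (MIDI 40).
58 − 40 = 18, so the two pitches are 18 semitones apart.

18 semitones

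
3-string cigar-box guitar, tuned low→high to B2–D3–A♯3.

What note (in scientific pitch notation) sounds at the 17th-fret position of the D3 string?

The open D3 string plus 17 semitones: D–D#–E–F–…–F–F#–G.
The walk passes from B into C once, so the octave number goes from 3 to 4.

G4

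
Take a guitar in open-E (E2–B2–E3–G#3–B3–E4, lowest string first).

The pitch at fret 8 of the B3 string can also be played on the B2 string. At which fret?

20

Fret 8 on B3 is MIDI 59 + 8 = 67 (G4). On the B2 string (open MIDI 47), that pitch is 67 − 47 = fret 20.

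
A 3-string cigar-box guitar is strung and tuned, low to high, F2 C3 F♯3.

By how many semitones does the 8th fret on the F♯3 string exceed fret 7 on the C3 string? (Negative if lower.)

7 semitones

F♯3 at fret 8 → D4 (MIDI 62); C3 at fret 7 → G3 (MIDI 55).
62 − 55 = 7, so the two pitches are 7 semitones apart.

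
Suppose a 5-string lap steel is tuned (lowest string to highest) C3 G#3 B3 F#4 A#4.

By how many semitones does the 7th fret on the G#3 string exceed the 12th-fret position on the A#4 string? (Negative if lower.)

-19 semitones

G#3 at fret 7 → D#4 (MIDI 63); A#4 at fret 12 → A#5 (MIDI 82).
63 − 82 = -19, so the two pitches are 19 semitones apart.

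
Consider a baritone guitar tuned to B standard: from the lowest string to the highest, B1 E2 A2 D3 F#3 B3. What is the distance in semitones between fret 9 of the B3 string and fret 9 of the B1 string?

B3 at fret 9 → G#4 (MIDI 68); B1 at fret 9 → G#2 (MIDI 44).
68 − 44 = 24, so the two pitches are 24 semitones apart, with G#4 the higher.

24 semitones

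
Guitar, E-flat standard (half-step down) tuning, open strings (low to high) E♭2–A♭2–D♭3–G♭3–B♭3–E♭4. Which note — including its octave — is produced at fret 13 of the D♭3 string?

D4

Each fret is one semitone, so D♭3 + 13 = D4.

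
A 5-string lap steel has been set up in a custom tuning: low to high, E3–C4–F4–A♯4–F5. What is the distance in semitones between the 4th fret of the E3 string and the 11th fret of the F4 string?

20 semitones

E3 at fret 4 → G♯3 (MIDI 56); F4 at fret 11 → E5 (MIDI 76).
56 − 76 = -20, so the two pitches are 20 semitones apart, with E5 the higher.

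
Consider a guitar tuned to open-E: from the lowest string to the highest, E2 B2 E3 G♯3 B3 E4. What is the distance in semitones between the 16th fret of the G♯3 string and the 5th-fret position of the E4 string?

G♯3 at fret 16 → C5 (MIDI 72); E4 at fret 5 → A4 (MIDI 69).
72 − 69 = 3, so the two pitches are 3 semitones apart, with C5 the higher.

3 semitones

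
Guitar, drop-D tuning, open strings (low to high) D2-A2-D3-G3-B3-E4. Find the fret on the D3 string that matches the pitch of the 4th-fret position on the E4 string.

E4 at fret 4 is E4 + 4 semitones = G#4.
The open D3 string is 14 semitones below the open E4, so the same pitch on the D3 string lies at fret 4 + 14 = 18.

18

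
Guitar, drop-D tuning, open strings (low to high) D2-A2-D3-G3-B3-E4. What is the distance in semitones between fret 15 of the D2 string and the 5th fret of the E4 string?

D2 at fret 15 → F3 (MIDI 53); E4 at fret 5 → A4 (MIDI 69).
53 − 69 = -16, so the two pitches are 16 semitones apart, with A4 the higher.

16 semitones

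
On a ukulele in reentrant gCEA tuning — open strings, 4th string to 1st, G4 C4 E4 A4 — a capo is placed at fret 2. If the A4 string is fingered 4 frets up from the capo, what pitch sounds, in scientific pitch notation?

D#5

The capo raises the open A4 by 2 semitones to B4; fretting 4 more gives A4 + 2 + 4 = A4 + 6 semitones = D#5.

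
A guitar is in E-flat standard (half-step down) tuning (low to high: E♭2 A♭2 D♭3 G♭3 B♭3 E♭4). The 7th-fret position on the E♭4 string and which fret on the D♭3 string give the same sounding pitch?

21

Fret 7 on E♭4 is MIDI 63 + 7 = 70 (B♭4). On the D♭3 string (open MIDI 49), that pitch is 70 − 49 = fret 21.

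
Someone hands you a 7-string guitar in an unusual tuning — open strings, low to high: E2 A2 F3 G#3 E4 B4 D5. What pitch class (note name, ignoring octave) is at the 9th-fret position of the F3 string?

Each fret is one semitone, so F3 + 9 = D.

D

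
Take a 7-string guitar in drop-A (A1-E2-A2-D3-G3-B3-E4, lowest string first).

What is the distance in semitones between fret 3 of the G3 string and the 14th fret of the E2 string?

4 semitones

G3 at fret 3 → A♯3 (MIDI 58); E2 at fret 14 → F♯3 (MIDI 54).
58 − 54 = 4, so the two pitches are 4 semitones apart, with A♯3 the higher.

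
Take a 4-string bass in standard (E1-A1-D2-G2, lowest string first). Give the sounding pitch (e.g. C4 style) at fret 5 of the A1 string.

A1 is MIDI 33. Adding 5 gives 38, which is D2.

D2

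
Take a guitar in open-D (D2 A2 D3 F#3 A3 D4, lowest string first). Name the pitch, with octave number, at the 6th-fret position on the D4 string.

Each fret is one semitone, so D4 + 6 = G#4.
(Equivalently spelled Ab4.)

G#4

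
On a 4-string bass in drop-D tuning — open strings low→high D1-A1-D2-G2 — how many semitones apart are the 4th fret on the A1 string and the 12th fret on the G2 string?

18 semitones

A1 at fret 4 → C#2 (MIDI 37); G2 at fret 12 → G3 (MIDI 55).
37 − 55 = -18, so the two pitches are 18 semitones apart, with G3 the higher.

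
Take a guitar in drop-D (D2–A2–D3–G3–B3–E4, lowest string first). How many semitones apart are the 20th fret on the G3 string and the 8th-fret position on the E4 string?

3 semitones

G3 at fret 20 → D#5 (MIDI 75); E4 at fret 8 → C5 (MIDI 72).
75 − 72 = 3, so the two pitches are 3 semitones apart, with D#5 the higher.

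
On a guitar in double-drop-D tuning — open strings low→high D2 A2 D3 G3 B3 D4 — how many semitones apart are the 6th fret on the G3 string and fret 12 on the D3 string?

1 semitone

G3 at fret 6 → C♯4 (MIDI 61); D3 at fret 12 → D4 (MIDI 62).
61 − 62 = -1, so the two pitches are 1 semitone apart, with D4 the higher.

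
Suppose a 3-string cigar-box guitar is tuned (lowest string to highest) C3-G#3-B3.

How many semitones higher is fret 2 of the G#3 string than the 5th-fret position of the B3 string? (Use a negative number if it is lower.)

-6 semitones

G#3 at fret 2 → A#3 (MIDI 58); B3 at fret 5 → E4 (MIDI 64).
58 − 64 = -6, so the two pitches are 6 semitones apart.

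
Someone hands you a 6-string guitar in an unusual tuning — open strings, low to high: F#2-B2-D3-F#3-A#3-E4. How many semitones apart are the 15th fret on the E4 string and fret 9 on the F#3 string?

E4 at fret 15 → G5 (MIDI 79); F#3 at fret 9 → D#4 (MIDI 63).
79 − 63 = 16, so the two pitches are 16 semitones apart, with G5 the higher.

16 semitones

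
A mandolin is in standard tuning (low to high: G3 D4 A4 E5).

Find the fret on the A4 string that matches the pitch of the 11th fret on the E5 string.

E5 at fret 11 is E5 + 11 semitones = D#6.
The open A4 string is 7 semitones below the open E5, so the same pitch on the A4 string lies at fret 11 + 7 = 18.

18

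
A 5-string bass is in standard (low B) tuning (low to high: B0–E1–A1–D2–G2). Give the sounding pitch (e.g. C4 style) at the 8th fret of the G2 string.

G2 is MIDI 43. Adding 8 gives 51, which is D#3.
(Equivalently spelled Eb3.)

D#3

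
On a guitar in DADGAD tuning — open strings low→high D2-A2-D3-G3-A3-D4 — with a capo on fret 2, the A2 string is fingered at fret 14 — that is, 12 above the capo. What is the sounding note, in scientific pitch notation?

The capo raises the open A2 by 2 semitones to B2; fretting 12 more gives A2 + 2 + 12 = A2 + 14 semitones = B3.

B3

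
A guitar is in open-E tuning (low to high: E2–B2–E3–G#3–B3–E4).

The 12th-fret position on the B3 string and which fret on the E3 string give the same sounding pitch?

Fret 12 on B3 is MIDI 59 + 12 = 71 (B4). On the E3 string (open MIDI 52), that pitch is 71 − 52 = fret 19.

19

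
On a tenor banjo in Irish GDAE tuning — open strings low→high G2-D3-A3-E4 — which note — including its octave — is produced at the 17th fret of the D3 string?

G4

The open D3 string plus 17 semitones: D–D#–E–F–…–F–F#–G.
The walk passes from B into C once, so the octave number goes from 3 to 4.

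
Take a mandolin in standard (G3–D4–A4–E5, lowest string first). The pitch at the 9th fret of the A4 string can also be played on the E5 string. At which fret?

Fret 9 on A4 is MIDI 69 + 9 = 78 (F#5). On the E5 string (open MIDI 76), that pitch is 78 − 76 = fret 2.

2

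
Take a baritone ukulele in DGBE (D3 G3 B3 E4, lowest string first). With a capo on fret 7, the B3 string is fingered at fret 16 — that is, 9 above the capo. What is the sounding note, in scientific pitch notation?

The capo raises the open B3 by 7 semitones to F#4; fretting 9 more gives B3 + 7 + 9 = B3 + 16 semitones = D#5.

D#5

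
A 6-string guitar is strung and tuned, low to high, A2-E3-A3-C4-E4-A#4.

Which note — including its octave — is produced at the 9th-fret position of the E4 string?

C#5

E4 is MIDI 64. Adding 9 gives 73, which is C#5.
(Equivalently spelled Db5.)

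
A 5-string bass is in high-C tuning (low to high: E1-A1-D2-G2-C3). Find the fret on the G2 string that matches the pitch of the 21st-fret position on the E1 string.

6

E1 at fret 21 is E1 + 21 semitones = C♯3.
The open G2 string is 15 semitones above the open E1, so the same pitch on the G2 string lies at fret 21 − 15 = 6.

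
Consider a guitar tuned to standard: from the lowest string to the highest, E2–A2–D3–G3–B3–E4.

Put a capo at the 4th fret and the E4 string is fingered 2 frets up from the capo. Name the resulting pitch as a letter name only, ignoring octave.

The capo raises the open E4 by 4 semitones to G#4; fretting 2 more gives E4 + 4 + 2 = E4 + 6 semitones, landing on A#.

A#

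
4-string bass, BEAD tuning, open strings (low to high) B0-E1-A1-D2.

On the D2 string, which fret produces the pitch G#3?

18

G#3 is 18 semitones above the open D2 (D–D#–E–F–…–F#–G–G#), so it sits at fret 18.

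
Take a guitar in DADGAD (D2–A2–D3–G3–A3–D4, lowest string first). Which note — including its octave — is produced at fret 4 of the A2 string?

C#3

The open A2 string plus 4 semitones: A–A#–B–C–C#.
The walk passes from B into C once, so the octave number goes from 2 to 3.
(Equivalently spelled Db3.)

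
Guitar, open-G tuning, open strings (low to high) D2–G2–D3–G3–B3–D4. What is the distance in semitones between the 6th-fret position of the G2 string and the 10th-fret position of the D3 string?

G2 at fret 6 → C♯3 (MIDI 49); D3 at fret 10 → C4 (MIDI 60).
49 − 60 = -11, so the two pitches are 11 semitones apart, with C4 the higher.

11 semitones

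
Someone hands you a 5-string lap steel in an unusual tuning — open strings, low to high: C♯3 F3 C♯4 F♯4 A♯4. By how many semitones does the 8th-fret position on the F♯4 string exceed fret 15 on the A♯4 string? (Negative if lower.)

-11 semitones

F♯4 at fret 8 → D5 (MIDI 74); A♯4 at fret 15 → C♯6 (MIDI 85).
74 − 85 = -11, so the two pitches are 11 semitones apart.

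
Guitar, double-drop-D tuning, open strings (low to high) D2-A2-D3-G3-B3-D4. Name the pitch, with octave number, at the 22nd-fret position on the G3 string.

F5

Each fret is one semitone, so G3 + 22 = F5.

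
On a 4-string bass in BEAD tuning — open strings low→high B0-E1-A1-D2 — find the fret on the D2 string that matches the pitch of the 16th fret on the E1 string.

6

Fret 16 on E1 is MIDI 28 + 16 = 44 (G#2). On the D2 string (open MIDI 38), that pitch is 44 − 38 = fret 6.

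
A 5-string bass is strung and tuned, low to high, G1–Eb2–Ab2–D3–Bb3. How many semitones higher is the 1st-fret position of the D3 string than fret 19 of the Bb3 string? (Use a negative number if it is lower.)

-26 semitones

D3 at fret 1 → Eb3 (MIDI 51); Bb3 at fret 19 → F5 (MIDI 77).
51 − 77 = -26, so the two pitches are 26 semitones apart.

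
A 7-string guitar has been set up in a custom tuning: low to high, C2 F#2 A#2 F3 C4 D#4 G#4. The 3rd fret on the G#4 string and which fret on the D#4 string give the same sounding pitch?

8

Fret 3 on G#4 is MIDI 68 + 3 = 71 (B4). On the D#4 string (open MIDI 63), that pitch is 71 − 63 = fret 8.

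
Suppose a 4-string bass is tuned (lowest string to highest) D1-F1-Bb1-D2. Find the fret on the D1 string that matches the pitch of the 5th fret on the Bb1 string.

Fret 5 on Bb1 is MIDI 34 + 5 = 39 (Eb2). On the D1 string (open MIDI 26), that pitch is 39 − 26 = fret 13.

13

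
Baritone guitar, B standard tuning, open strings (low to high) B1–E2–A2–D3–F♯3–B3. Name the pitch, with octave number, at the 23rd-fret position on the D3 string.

C♯5

The open D3 string plus 23 semitones: D–D#–E–F–…–B–C–C#.
The walk passes from B into C 2 times, so the octave number goes from 3 to 5.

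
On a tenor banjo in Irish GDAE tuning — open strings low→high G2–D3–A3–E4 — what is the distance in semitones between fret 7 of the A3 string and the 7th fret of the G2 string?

14 semitones

A3 at fret 7 → E4 (MIDI 64); G2 at fret 7 → D3 (MIDI 50).
64 − 50 = 14, so the two pitches are 14 semitones apart, with E4 the higher.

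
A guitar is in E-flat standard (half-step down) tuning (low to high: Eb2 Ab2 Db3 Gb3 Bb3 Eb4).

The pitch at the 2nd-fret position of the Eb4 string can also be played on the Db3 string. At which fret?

16

Fret 2 on Eb4 is MIDI 63 + 2 = 65 (F4). On the Db3 string (open MIDI 49), that pitch is 65 − 49 = fret 16.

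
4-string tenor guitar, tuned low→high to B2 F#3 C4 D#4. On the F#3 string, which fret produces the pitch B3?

5

B3 is 5 semitones above the open F#3 (F#–G–G#–A–A#–B), so it sits at fret 5.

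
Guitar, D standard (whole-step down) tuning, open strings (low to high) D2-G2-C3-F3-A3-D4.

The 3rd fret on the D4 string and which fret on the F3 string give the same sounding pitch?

12

D4 at fret 3 is D4 + 3 semitones = F4.
The open F3 string is 9 semitones below the open D4, so the same pitch on the F3 string lies at fret 3 + 9 = 12.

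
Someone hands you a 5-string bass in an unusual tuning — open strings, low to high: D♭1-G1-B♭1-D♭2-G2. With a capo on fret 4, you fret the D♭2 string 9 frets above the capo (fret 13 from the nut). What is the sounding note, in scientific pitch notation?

The capo raises the open D♭2 by 4 semitones to F2; fretting 9 more gives D♭2 + 4 + 9 = D♭2 + 13 semitones = D3.

D3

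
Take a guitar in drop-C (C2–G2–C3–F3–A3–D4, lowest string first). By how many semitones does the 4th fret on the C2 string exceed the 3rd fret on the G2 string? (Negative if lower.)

-6 semitones

C2 at fret 4 → E2 (MIDI 40); G2 at fret 3 → A#2 (MIDI 46).
40 − 46 = -6, so the two pitches are 6 semitones apart.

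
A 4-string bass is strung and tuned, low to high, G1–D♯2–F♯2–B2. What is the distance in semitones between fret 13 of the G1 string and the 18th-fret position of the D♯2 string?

13 semitones

G1 at fret 13 → G♯2 (MIDI 44); D♯2 at fret 18 → A3 (MIDI 57).
44 − 57 = -13, so the two pitches are 13 semitones apart, with A3 the higher.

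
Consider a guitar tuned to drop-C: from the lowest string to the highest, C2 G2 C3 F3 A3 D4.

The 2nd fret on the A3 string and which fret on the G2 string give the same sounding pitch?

16

A3 at fret 2 is A3 + 2 semitones = B3.
The open G2 string is 14 semitones below the open A3, so the same pitch on the G2 string lies at fret 2 + 14 = 16.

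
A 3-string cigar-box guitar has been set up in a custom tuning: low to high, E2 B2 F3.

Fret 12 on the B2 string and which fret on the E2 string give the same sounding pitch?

B2 at fret 12 is B2 + 12 semitones = B3.
The open E2 string is 7 semitones below the open B2, so the same pitch on the E2 string lies at fret 12 + 7 = 19.

19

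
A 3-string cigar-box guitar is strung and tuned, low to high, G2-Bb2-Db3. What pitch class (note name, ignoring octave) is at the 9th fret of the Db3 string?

Each fret is one semitone, so Db3 + 9 = Bb.
(Equivalently spelled A#.)

Bb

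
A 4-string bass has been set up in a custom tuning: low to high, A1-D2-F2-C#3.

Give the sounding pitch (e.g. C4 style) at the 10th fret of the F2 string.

The open F2 string plus 10 semitones: F–F#–G–G#–…–C#–D–D#.
The walk passes from B into C once, so the octave number goes from 2 to 3.
(Equivalently spelled Eb3.)

D#3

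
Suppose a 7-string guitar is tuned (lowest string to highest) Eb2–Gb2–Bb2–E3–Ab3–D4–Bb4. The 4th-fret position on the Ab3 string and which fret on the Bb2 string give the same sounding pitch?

14

Fret 4 on Ab3 is MIDI 56 + 4 = 60 (C4). On the Bb2 string (open MIDI 46), that pitch is 60 − 46 = fret 14.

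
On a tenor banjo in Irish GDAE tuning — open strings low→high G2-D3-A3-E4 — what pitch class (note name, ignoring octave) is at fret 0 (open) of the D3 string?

Fret 0 is the open string itself, so the pitch is just D.

D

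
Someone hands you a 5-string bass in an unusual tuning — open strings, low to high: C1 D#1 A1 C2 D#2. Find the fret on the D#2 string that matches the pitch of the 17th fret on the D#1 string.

5

D#1 at fret 17 is D#1 + 17 semitones = G#2.
The open D#2 string is 12 semitones above the open D#1, so the same pitch on the D#2 string lies at fret 17 − 12 = 5.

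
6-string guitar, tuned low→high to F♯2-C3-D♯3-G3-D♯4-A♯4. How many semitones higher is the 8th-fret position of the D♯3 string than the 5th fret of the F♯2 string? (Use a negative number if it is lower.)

12 semitones

D♯3 at fret 8 → B3 (MIDI 59); F♯2 at fret 5 → B2 (MIDI 47).
59 − 47 = 12, so the two pitches are 12 semitones apart.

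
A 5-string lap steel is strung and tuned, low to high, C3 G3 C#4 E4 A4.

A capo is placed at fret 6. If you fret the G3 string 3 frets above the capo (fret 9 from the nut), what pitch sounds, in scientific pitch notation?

E4

The capo raises the open G3 by 6 semitones to C#4; fretting 3 more gives G3 + 6 + 3 = G3 + 9 semitones = E4.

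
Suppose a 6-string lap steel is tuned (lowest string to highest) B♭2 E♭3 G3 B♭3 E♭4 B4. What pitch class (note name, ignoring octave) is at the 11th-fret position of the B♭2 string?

A

B♭2 is MIDI 46. Adding 11 gives 57; 57 mod 12 = 9, i.e. A.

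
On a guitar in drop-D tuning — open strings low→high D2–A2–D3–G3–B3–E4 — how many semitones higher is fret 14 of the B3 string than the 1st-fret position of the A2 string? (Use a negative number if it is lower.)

B3 at fret 14 → C♯5 (MIDI 73); A2 at fret 1 → A♯2 (MIDI 46).
73 − 46 = 27, so the two pitches are 27 semitones apart.

27 semitones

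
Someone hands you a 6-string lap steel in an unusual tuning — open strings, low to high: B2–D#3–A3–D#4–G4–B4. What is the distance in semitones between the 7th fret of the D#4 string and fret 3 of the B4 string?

D#4 at fret 7 → A#4 (MIDI 70); B4 at fret 3 → D5 (MIDI 74).
70 − 74 = -4, so the two pitches are 4 semitones apart, with D5 the higher.

4 semitones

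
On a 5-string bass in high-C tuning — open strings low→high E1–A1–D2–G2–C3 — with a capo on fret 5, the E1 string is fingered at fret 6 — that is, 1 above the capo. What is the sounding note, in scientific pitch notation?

The capo raises the open E1 by 5 semitones to A1; fretting 1 more gives E1 + 5 + 1 = E1 + 6 semitones = A#1.
(Also written Bb.)

A#1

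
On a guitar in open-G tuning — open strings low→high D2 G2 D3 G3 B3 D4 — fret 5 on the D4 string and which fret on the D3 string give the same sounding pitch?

D4 at fret 5 is D4 + 5 semitones = G4.
The open D3 string is 12 semitones below the open D4, so the same pitch on the D3 string lies at fret 5 + 12 = 17.

17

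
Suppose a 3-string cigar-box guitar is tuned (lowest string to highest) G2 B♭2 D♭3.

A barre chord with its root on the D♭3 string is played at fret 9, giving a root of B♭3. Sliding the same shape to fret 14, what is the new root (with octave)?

Moving from fret 9 to fret 14 shifts the root by 5 semitones.
B♭3 up 5 semitones is E♭4.

E♭4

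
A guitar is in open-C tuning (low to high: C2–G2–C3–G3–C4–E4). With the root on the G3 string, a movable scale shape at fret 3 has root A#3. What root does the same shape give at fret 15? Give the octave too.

A#4

Moving from fret 3 to fret 15 shifts the root by 12 semitones.
A#3 up 12 semitones is A#4.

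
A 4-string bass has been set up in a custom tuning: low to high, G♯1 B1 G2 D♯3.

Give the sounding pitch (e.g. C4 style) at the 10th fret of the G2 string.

Each fret is one semitone, so G2 + 10 = F3.

F3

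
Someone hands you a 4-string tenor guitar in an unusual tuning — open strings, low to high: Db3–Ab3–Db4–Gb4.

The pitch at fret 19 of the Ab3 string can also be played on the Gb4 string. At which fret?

Fret 19 on Ab3 is MIDI 56 + 19 = 75 (Eb5). On the Gb4 string (open MIDI 66), that pitch is 75 − 66 = fret 9.

9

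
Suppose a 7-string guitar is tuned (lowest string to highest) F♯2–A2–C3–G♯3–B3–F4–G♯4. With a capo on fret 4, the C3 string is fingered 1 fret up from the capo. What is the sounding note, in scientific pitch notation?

The capo raises the open C3 by 4 semitones to E3; fretting 1 more gives C3 + 4 + 1 = C3 + 5 semitones = F3.

F3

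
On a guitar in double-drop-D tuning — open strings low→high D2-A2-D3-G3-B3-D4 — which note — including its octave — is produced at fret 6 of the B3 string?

Each fret is one semitone, so B3 + 6 = F4.

F4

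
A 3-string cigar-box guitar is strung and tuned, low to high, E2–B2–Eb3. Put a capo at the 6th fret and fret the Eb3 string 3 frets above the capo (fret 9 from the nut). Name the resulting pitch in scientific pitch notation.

C4

The capo raises the open Eb3 by 6 semitones to A3; fretting 3 more gives Eb3 + 6 + 3 = Eb3 + 9 semitones = C4.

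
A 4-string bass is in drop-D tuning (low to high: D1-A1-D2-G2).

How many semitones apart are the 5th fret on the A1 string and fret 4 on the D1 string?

8 semitones

A1 at fret 5 → D2 (MIDI 38); D1 at fret 4 → F#1 (MIDI 30).
38 − 30 = 8, so the two pitches are 8 semitones apart, with D2 the higher.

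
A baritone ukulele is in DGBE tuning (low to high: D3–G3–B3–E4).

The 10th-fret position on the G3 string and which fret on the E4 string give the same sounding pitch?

1

G3 at fret 10 is G3 + 10 semitones = F4.
The open E4 string is 9 semitones above the open G3, so the same pitch on the E4 string lies at fret 10 − 9 = 1.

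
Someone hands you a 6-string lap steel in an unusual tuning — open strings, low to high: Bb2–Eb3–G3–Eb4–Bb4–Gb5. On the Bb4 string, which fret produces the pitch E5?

6

E5 is 6 semitones above the open Bb4 (Bb–B–C–Db–D–Eb–E), so it sits at fret 6.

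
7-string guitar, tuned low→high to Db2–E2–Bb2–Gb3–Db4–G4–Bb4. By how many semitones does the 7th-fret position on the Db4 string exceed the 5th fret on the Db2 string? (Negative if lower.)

Db4 at fret 7 → Ab4 (MIDI 68); Db2 at fret 5 → Gb2 (MIDI 42).
68 − 42 = 26, so the two pitches are 26 semitones apart.

26 semitones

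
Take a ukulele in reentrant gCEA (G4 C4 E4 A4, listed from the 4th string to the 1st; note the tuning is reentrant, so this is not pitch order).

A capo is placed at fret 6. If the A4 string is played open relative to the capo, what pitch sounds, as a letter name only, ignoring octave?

D♯

The capo raises the open A4 by 6 semitones to D♯5; fretting 0 more gives A4 + 6 + 0 = A4 + 6 semitones, landing on D♯.
(Also written E♭.)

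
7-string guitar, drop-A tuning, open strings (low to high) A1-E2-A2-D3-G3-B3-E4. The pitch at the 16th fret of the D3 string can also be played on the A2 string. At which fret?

D3 at fret 16 is D3 + 16 semitones = F♯4.
The open A2 string is 5 semitones below the open D3, so the same pitch on the A2 string lies at fret 16 + 5 = 21.

21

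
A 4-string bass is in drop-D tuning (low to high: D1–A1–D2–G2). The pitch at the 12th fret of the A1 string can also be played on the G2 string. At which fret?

A1 at fret 12 is A1 + 12 semitones = A2.
The open G2 string is 10 semitones above the open A1, so the same pitch on the G2 string lies at fret 12 − 10 = 2.

2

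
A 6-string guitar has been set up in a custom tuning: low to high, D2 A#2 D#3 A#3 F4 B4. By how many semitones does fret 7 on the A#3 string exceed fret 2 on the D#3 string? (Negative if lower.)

A#3 at fret 7 → F4 (MIDI 65); D#3 at fret 2 → F3 (MIDI 53).
65 − 53 = 12, so the two pitches are 12 semitones apart.

12 semitones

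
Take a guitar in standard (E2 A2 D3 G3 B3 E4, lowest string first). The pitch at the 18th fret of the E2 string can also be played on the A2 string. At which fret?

Fret 18 on E2 is MIDI 40 + 18 = 58 (A#3). On the A2 string (open MIDI 45), that pitch is 58 − 45 = fret 13.

13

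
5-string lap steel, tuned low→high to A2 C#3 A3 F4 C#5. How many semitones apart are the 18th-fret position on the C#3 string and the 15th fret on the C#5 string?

21 semitones

C#3 at fret 18 → G4 (MIDI 67); C#5 at fret 15 → E6 (MIDI 88).
67 − 88 = -21, so the two pitches are 21 semitones apart, with E6 the higher.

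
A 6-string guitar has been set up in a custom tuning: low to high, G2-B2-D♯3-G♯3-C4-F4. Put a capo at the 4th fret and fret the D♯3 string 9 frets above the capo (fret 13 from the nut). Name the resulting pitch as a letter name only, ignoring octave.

The capo raises the open D♯3 by 4 semitones to G3; fretting 9 more gives D♯3 + 4 + 9 = D♯3 + 13 semitones, landing on E.

E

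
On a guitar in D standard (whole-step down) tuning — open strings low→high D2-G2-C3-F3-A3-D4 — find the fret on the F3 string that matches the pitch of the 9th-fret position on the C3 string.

4

C3 at fret 9 is C3 + 9 semitones = A3.
The open F3 string is 5 semitones above the open C3, so the same pitch on the F3 string lies at fret 9 − 5 = 4.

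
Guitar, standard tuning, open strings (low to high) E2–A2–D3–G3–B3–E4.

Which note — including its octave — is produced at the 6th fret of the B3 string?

The open B3 string plus 6 semitones: B–C–C#–D–D#–E–F.
The walk passes from B into C once, so the octave number goes from 3 to 4.

F4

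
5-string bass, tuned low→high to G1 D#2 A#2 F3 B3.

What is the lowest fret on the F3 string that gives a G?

From F3, count semitones up the chromatic scale until reaching G: F–F#–G — 2 steps.

2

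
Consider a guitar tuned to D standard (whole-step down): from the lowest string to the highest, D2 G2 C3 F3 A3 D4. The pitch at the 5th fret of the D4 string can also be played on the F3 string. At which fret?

D4 at fret 5 is D4 + 5 semitones = G4.
The open F3 string is 9 semitones below the open D4, so the same pitch on the F3 string lies at fret 5 + 9 = 14.

14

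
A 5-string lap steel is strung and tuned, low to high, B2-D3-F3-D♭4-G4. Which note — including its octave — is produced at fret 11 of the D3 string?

Each fret is one semitone, so D3 + 11 = D♭4.
(Equivalently spelled C♯4.)

D♭4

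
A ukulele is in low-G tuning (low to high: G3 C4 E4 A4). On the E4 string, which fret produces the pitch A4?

A4 is 5 semitones above the open E4 (E–F–F#–G–G#–A), so it sits at fret 5.

5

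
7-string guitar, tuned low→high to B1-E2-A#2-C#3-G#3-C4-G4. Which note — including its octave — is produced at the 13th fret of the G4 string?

G#5

G4 is MIDI 67. Adding 13 gives 80, which is G#5.
(Equivalently spelled Ab5.)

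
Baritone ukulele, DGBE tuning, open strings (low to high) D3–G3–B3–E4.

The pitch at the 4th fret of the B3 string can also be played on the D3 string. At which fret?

13

B3 at fret 4 is B3 + 4 semitones = D#4.
The open D3 string is 9 semitones below the open B3, so the same pitch on the D3 string lies at fret 4 + 9 = 13.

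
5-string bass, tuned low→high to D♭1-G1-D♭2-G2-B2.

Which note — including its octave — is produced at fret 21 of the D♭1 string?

The open D♭1 string plus 21 semitones: Db–D–Eb–E–…–Ab–A–Bb.
The walk passes from B into C once, so the octave number goes from 1 to 2.

B♭2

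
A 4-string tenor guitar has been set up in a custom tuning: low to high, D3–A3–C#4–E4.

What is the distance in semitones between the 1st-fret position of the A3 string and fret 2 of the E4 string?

A3 at fret 1 → A#3 (MIDI 58); E4 at fret 2 → F#4 (MIDI 66).
58 − 66 = -8, so the two pitches are 8 semitones apart, with F#4 the higher.

8 semitones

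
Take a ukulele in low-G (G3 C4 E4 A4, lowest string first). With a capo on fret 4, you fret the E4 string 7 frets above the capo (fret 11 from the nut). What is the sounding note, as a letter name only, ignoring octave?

D#

The capo raises the open E4 by 4 semitones to G#4; fretting 7 more gives E4 + 4 + 7 = E4 + 11 semitones, landing on D#.
(Also written Eb.)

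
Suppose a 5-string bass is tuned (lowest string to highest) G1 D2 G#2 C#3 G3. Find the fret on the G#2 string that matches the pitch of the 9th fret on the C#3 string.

Fret 9 on C#3 is MIDI 49 + 9 = 58 (A#3). On the G#2 string (open MIDI 44), that pitch is 58 − 44 = fret 14.

14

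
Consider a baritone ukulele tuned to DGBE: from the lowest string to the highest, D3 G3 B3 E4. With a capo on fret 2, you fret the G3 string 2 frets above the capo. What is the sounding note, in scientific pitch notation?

B3

The capo raises the open G3 by 2 semitones to A3; fretting 2 more gives G3 + 2 + 2 = G3 + 4 semitones = B3.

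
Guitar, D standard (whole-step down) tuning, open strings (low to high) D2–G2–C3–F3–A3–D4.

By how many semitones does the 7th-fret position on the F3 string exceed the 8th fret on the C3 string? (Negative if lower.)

F3 at fret 7 → C4 (MIDI 60); C3 at fret 8 → G#3 (MIDI 56).
60 − 56 = 4, so the two pitches are 4 semitones apart.

4 semitones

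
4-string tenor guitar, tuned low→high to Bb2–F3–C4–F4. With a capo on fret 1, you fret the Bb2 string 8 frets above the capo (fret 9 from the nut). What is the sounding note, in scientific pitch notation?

G3

The capo raises the open Bb2 by 1 semitone to B2; fretting 8 more gives Bb2 + 1 + 8 = Bb2 + 9 semitones = G3.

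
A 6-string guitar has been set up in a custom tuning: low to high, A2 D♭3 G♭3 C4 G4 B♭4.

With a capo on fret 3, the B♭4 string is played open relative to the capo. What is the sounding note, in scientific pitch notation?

The capo raises the open B♭4 by 3 semitones to D♭5; fretting 0 more gives B♭4 + 3 + 0 = B♭4 + 3 semitones = D♭5.
(Also written C♯.)

D♭5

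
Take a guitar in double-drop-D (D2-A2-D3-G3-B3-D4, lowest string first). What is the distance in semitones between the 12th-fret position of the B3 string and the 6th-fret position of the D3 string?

B3 at fret 12 → B4 (MIDI 71); D3 at fret 6 → G#3 (MIDI 56).
71 − 56 = 15, so the two pitches are 15 semitones apart, with B4 the higher.

15 semitones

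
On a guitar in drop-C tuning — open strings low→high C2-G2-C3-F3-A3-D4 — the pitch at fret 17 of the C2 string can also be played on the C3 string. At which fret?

5

Fret 17 on C2 is MIDI 36 + 17 = 53 (F3). On the C3 string (open MIDI 48), that pitch is 53 − 48 = fret 5.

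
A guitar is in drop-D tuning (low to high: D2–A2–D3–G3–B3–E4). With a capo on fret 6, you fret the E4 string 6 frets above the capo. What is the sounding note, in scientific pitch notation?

The capo raises the open E4 by 6 semitones to A#4; fretting 6 more gives E4 + 6 + 6 = E4 + 12 semitones = E5.

E5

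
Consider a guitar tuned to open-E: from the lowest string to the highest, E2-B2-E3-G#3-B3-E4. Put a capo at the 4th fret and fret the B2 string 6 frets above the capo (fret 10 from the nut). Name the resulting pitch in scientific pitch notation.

The capo raises the open B2 by 4 semitones to D#3; fretting 6 more gives B2 + 4 + 6 = B2 + 10 semitones = A3.

A3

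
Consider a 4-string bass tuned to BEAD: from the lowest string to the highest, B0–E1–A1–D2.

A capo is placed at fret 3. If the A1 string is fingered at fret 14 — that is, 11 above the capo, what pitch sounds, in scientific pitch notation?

The capo raises the open A1 by 3 semitones to C2; fretting 11 more gives A1 + 3 + 11 = A1 + 14 semitones = B2.

B2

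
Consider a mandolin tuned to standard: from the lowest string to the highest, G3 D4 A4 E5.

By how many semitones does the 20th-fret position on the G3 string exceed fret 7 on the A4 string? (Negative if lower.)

G3 at fret 20 → D#5 (MIDI 75); A4 at fret 7 → E5 (MIDI 76).
75 − 76 = -1, so the two pitches are 1 semitone apart.

-1 semitone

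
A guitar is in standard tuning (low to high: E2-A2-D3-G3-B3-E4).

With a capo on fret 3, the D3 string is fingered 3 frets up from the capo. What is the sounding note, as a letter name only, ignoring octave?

The capo raises the open D3 by 3 semitones to F3; fretting 3 more gives D3 + 3 + 3 = D3 + 6 semitones, landing on G#.
(Also written Ab.)

G#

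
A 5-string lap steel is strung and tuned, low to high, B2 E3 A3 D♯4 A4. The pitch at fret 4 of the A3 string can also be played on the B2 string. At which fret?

Fret 4 on A3 is MIDI 57 + 4 = 61 (C♯4). On the B2 string (open MIDI 47), that pitch is 61 − 47 = fret 14.

14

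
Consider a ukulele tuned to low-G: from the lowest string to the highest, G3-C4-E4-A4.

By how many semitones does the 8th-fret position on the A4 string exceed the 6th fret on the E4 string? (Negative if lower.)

7 semitones

A4 at fret 8 → F5 (MIDI 77); E4 at fret 6 → A♯4 (MIDI 70).
77 − 70 = 7, so the two pitches are 7 semitones apart.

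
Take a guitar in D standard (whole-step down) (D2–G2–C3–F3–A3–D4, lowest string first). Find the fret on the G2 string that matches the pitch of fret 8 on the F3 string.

18

Fret 8 on F3 is MIDI 53 + 8 = 61 (C#4). On the G2 string (open MIDI 43), that pitch is 61 − 43 = fret 18.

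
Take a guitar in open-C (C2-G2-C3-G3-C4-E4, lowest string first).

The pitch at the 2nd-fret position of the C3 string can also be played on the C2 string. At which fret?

14

Fret 2 on C3 is MIDI 48 + 2 = 50 (D3). On the C2 string (open MIDI 36), that pitch is 50 − 36 = fret 14.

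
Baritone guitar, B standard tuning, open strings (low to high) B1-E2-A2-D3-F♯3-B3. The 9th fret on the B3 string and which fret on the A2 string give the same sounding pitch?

23

Fret 9 on B3 is MIDI 59 + 9 = 68 (G♯4). On the A2 string (open MIDI 45), that pitch is 68 − 45 = fret 23.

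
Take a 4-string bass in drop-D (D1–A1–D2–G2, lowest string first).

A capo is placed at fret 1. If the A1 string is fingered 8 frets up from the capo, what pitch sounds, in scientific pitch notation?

The capo raises the open A1 by 1 semitone to A#1; fretting 8 more gives A1 + 1 + 8 = A1 + 9 semitones = F#2.

F#2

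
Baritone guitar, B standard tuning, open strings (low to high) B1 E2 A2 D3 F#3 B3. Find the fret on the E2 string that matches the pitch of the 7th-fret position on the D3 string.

17

D3 at fret 7 is D3 + 7 semitones = A3.
The open E2 string is 10 semitones below the open D3, so the same pitch on the E2 string lies at fret 7 + 10 = 17.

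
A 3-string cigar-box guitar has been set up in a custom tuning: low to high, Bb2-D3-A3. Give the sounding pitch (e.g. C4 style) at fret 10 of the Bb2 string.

Bb2 is MIDI 46. Adding 10 gives 56, which is Ab3.
(Equivalently spelled G#3.)

Ab3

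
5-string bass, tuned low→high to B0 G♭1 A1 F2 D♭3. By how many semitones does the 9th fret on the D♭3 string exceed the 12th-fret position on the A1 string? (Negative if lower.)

D♭3 at fret 9 → B♭3 (MIDI 58); A1 at fret 12 → A2 (MIDI 45).
58 − 45 = 13, so the two pitches are 13 semitones apart.

13 semitones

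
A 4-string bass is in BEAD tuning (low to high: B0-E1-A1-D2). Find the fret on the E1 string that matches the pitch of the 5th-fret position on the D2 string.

D2 at fret 5 is D2 + 5 semitones = G2.
The open E1 string is 10 semitones below the open D2, so the same pitch on the E1 string lies at fret 5 + 10 = 15.

15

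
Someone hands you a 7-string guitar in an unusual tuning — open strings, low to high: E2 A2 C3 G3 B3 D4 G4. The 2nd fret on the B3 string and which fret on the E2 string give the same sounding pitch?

21

Fret 2 on B3 is MIDI 59 + 2 = 61 (Db4). On the E2 string (open MIDI 40), that pitch is 61 − 40 = fret 21.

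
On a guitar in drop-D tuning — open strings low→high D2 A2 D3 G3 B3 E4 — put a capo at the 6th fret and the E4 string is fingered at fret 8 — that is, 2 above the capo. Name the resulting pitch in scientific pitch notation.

C5

The capo raises the open E4 by 6 semitones to A#4; fretting 2 more gives E4 + 6 + 2 = E4 + 8 semitones = C5.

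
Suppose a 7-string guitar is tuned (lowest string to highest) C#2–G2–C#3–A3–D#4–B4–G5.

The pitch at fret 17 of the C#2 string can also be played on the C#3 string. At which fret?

5

C#2 at fret 17 is C#2 + 17 semitones = F#3.
The open C#3 string is 12 semitones above the open C#2, so the same pitch on the C#3 string lies at fret 17 − 12 = 5.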